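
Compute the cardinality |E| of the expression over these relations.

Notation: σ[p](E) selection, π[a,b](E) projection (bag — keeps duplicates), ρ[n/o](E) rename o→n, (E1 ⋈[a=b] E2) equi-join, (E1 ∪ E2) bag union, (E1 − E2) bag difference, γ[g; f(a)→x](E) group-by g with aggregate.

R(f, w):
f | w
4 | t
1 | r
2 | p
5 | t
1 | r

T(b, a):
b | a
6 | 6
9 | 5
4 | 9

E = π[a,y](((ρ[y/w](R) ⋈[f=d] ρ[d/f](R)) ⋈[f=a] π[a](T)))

Per-node cardinality:
  R → 5
  ρ[y/w](R) → 5
  R → 5
  ρ[d/f](R) → 5
  (ρ[y/w](R) ⋈[f=d] ρ[d/f](R)) → 7
  T → 3
  π[a](T) → 3
  ((ρ[y/w](R) ⋈[f=d] ρ[d/f](R)) ⋈[f=a] π[a](T)) → 1
  π[a,y](((ρ[y/w](R) ⋈[f=d] ρ[d/f](R)) ⋈[f=a] π[a](T))) → 1

|E| = 1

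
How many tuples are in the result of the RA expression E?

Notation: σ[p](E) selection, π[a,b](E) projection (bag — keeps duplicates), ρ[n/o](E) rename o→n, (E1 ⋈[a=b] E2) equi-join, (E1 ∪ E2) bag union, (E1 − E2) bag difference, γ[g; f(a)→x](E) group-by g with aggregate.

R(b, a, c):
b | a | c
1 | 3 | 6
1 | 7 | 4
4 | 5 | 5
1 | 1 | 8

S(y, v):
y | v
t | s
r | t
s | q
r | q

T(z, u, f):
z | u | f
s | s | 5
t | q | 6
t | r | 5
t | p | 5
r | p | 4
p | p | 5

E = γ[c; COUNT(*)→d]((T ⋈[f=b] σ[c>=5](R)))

Per-node cardinality:
  T → 6
  R → 4
  σ[c>=5](R) → 3
  (T ⋈[f=b] σ[c>=5](R)) → 1
  γ[c; COUNT(*)→d]((T ⋈[f=b] σ[c>=5](R))) → 1

|E| = 1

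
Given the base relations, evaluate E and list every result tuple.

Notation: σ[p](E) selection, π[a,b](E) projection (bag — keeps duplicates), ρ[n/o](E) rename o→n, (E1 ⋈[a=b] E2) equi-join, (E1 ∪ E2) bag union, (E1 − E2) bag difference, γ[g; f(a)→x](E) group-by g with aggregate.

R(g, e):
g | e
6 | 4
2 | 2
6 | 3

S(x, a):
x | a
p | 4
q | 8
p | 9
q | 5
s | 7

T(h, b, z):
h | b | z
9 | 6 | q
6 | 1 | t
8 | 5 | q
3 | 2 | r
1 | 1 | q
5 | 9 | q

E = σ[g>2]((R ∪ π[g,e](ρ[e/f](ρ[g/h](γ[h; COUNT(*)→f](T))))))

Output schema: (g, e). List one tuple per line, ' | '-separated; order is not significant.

Row counts bottom-up:
  R → 3
  T → 6
  γ[h; COUNT(*)→f](T) → 6
  ρ[g/h](γ[h; COUNT(*)→f](T)) → 6
  ρ[e/f](ρ[g/h](γ[h; COUNT(*)→f](T))) → 6
  π[g,e](ρ[e/f](ρ[g/h](γ[h; COUNT(*)→f](T)))) → 6
  (R ∪ π[g,e](ρ[e/f](ρ[g/h](γ[h; COUNT(*)→f](T))))) → 9
  σ[g>2]((R ∪ π[g,e](ρ[e/f](ρ[g/h](γ[h; COUNT(*)→f](T)))))) → 7

== RESULT ==
g | e
3 | 1
5 | 1
6 | 1
6 | 3
6 | 4
8 | 1
9 | 1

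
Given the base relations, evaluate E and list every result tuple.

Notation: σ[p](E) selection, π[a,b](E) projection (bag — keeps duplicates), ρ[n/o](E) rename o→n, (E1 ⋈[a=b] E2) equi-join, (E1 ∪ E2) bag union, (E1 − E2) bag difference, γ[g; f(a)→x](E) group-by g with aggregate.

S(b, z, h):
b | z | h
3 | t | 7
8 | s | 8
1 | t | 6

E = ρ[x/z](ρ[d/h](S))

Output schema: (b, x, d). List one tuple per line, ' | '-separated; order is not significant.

Per-node cardinality:
  S → 3
  ρ[d/h](S) → 3
  ρ[x/z](ρ[d/h](S)) → 3

== RESULT ==
b | x | d
1 | t | 6
3 | t | 7
8 | s | 8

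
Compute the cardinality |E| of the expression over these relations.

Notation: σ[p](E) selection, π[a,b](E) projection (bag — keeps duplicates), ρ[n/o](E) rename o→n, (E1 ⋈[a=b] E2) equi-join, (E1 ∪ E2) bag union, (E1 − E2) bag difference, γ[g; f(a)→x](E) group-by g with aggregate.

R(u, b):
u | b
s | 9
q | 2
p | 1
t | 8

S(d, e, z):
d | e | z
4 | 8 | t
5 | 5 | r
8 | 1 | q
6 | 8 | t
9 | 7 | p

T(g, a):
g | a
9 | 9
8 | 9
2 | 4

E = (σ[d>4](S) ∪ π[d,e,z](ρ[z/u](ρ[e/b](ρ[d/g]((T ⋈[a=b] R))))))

Stepwise |·|:
  S → 5
  σ[d>4](S) → 4
  T → 3
  R → 4
  (T ⋈[a=b] R) → 2
  ρ[d/g]((T ⋈[a=b] R)) → 2
  ρ[e/b](ρ[d/g]((T ⋈[a=b] R))) → 2
  ρ[z/u](ρ[e/b](ρ[d/g]((T ⋈[a=b] R)))) → 2
  π[d,e,z](ρ[z/u](ρ[e/b](ρ[d/g]((T ⋈[a=b] R))))) → 2
  (σ[d>4](S) ∪ π[d,e,z](ρ[z/u](ρ[e/b](ρ[d/g]((T ⋈[a=b] R)))))) → 6

|E| = 6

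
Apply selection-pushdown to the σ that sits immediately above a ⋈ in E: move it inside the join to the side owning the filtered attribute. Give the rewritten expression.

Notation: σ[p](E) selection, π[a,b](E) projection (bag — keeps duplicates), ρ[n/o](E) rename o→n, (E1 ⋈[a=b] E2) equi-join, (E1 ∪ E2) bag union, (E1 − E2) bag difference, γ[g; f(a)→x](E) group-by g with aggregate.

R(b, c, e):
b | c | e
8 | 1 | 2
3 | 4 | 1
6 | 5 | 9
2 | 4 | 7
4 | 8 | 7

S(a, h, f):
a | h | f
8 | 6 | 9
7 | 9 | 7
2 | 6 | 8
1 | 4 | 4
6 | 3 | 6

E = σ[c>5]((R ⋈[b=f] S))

σ filters on c, owned by the left side.
E' = (σ[c>5](R) ⋈[b=f] S)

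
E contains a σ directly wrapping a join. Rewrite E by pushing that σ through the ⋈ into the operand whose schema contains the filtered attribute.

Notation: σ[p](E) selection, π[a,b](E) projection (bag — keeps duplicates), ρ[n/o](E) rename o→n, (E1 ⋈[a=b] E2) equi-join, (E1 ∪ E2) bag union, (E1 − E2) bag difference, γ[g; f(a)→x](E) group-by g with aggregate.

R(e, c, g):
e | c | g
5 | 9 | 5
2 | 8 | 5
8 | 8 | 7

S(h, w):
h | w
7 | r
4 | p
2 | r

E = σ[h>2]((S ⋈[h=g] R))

σ filters on h, owned by the left side.
E' = (σ[h>2](S) ⋈[h=g] R)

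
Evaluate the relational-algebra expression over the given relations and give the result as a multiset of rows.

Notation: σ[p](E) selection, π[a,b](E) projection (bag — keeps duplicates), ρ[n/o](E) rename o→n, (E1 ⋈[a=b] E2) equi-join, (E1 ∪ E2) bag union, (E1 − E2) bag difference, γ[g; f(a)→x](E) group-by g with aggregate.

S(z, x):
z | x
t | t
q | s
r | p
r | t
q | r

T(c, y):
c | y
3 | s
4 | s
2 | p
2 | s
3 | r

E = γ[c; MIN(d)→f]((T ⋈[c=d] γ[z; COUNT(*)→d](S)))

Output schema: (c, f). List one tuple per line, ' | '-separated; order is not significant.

Subexpression sizes:
  T → 5
  S → 5
  γ[z; COUNT(*)→d](S) → 3
  (T ⋈[c=d] γ[z; COUNT(*)→d](S)) → 4
  γ[c; MIN(d)→f]((T ⋈[c=d] γ[z; COUNT(*)→d](S))) → 1

== RESULT ==
c | f
2 | 2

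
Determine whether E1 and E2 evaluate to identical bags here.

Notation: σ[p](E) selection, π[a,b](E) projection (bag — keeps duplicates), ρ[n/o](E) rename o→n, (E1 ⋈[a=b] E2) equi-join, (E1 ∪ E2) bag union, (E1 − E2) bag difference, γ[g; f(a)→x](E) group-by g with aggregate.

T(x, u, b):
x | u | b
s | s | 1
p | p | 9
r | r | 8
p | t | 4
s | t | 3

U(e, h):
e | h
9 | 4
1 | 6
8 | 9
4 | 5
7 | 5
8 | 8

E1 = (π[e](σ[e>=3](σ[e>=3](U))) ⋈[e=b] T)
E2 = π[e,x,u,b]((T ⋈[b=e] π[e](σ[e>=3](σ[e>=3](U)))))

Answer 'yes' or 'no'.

E1 per-node cardinality:
  U → 6
  σ[e>=3](U) → 5
  σ[e>=3](σ[e>=3](U)) → 5
  π[e](σ[e>=3](σ[e>=3](U))) → 5
  T → 5
  (π[e](σ[e>=3](σ[e>=3](U))) ⋈[e=b] T) → 4
E2 per-node cardinality:
  T → 5
  U → 6
  σ[e>=3](U) → 5
  σ[e>=3](σ[e>=3](U)) → 5
  π[e](σ[e>=3](σ[e>=3](U))) → 5
  (T ⋈[b=e] π[e](σ[e>=3](σ[e>=3](U)))) → 4
  π[e,x,u,b]((T ⋈[b=e] π[e](σ[e>=3](σ[e>=3](U))))) → 4

E1 and E2 produce the same multiset:
e | x | u | b
4 | p | t | 4
8 | r | r | 8
8 | r | r | 8
9 | p | p | 9

yes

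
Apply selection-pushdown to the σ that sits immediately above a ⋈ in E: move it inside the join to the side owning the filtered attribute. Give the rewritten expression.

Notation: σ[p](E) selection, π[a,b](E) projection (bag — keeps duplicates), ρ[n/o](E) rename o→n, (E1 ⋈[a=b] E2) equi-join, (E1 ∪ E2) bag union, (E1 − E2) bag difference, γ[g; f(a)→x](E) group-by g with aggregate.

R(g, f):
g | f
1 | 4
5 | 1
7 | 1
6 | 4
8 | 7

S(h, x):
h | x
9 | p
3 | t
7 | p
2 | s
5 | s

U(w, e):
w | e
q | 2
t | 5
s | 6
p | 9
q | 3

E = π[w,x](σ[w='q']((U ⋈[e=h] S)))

σ filters on w, owned by the left side.
E' = π[w,x]((σ[w='q'](U) ⋈[e=h] S))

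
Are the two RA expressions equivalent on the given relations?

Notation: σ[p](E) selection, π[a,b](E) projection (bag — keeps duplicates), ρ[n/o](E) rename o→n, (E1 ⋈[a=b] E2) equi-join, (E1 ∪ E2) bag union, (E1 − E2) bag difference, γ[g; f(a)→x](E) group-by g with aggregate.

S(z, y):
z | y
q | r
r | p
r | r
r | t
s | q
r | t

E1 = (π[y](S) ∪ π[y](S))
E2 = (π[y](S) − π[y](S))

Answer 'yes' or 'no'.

E1 subexpression sizes:
  S → 6
  π[y](S) → 6
  S → 6
  π[y](S) → 6
  (π[y](S) ∪ π[y](S)) → 12
E2 subexpression sizes:
  S → 6
  π[y](S) → 6
  S → 6
  π[y](S) → 6
  (π[y](S) − π[y](S)) → 0

E1 result:
y
p
p
q
q
r
r
r
r
t
t
t
t
E2 result:
y
(0 rows)
Witness: ('t',) appears 4× in E1 but 0× in E2.

no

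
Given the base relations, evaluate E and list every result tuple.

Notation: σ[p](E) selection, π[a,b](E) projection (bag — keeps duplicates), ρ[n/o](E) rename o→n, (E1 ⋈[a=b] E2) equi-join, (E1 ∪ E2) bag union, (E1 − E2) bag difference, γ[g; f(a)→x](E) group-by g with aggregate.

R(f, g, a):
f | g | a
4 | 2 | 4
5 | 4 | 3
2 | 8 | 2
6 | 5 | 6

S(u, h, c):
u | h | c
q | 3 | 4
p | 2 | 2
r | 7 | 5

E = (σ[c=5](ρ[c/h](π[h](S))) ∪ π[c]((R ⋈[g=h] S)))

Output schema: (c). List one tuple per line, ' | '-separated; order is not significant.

Stepwise |·|:
  S → 3
  π[h](S) → 3
  ρ[c/h](π[h](S)) → 3
  σ[c=5](ρ[c/h](π[h](S))) → 0
  R → 4
  S → 3
  (R ⋈[g=h] S) → 1
  π[c]((R ⋈[g=h] S)) → 1
  (σ[c=5](ρ[c/h](π[h](S))) ∪ π[c]((R ⋈[g=h] S))) → 1

== RESULT ==
c
2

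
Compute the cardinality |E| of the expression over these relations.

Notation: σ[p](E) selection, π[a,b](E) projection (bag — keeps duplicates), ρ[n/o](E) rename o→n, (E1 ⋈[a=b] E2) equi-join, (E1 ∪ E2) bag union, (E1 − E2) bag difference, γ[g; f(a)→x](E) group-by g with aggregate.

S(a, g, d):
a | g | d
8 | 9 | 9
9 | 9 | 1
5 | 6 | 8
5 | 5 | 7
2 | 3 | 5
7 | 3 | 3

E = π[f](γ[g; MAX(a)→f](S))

Row counts bottom-up:
  S → 6
  γ[g; MAX(a)→f](S) → 4
  π[f](γ[g; MAX(a)→f](S)) → 4

|E| = 4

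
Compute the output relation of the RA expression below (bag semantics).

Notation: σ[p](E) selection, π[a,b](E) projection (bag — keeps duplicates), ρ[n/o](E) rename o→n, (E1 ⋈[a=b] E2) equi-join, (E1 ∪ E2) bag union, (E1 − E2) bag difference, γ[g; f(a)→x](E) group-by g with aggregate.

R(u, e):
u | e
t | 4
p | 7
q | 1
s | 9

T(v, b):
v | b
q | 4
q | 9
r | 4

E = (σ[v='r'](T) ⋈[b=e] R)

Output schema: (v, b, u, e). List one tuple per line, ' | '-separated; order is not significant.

Row counts bottom-up:
  T → 3
  σ[v='r'](T) → 1
  R → 4
  (σ[v='r'](T) ⋈[b=e] R) → 1

== RESULT ==
v | b | u | e
r | 4 | t | 4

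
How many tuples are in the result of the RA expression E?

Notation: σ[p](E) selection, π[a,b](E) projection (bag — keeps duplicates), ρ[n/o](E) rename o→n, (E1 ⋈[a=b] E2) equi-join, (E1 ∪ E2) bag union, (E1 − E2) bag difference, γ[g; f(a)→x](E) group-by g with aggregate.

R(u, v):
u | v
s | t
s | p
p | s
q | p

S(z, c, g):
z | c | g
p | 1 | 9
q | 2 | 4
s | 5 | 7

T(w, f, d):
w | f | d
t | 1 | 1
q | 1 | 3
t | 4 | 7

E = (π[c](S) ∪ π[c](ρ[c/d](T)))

Row counts bottom-up:
  S → 3
  π[c](S) → 3
  T → 3
  ρ[c/d](T) → 3
  π[c](ρ[c/d](T)) → 3
  (π[c](S) ∪ π[c](ρ[c/d](T))) → 6

|E| = 6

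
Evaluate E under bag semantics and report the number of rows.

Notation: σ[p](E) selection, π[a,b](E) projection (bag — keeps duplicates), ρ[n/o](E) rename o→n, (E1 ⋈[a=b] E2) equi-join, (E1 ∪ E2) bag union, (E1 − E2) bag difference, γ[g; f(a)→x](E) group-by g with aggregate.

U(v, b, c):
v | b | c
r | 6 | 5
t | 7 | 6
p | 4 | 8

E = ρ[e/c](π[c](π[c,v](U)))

Per-node cardinality:
  U → 3
  π[c,v](U) → 3
  π[c](π[c,v](U)) → 3
  ρ[e/c](π[c](π[c,v](U))) → 3

|E| = 3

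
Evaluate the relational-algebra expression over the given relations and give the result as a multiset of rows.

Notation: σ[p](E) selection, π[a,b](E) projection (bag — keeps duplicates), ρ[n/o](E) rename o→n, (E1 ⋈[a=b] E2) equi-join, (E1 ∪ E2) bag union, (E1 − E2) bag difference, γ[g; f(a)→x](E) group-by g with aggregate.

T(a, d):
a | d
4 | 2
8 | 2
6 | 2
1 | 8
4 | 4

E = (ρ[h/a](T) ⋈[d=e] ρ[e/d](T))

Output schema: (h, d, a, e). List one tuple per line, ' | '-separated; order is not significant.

Stepwise |·|:
  T → 5
  ρ[h/a](T) → 5
  T → 5
  ρ[e/d](T) → 5
  (ρ[h/a](T) ⋈[d=e] ρ[e/d](T)) → 11

== RESULT ==
h | d | a | e
1 | 8 | 1 | 8
4 | 2 | 4 | 2
4 | 2 | 6 | 2
4 | 2 | 8 | 2
4 | 4 | 4 | 4
6 | 2 | 4 | 2
6 | 2 | 6 | 2
6 | 2 | 8 | 2
8 | 2 | 4 | 2
8 | 2 | 6 | 2
8 | 2 | 8 | 2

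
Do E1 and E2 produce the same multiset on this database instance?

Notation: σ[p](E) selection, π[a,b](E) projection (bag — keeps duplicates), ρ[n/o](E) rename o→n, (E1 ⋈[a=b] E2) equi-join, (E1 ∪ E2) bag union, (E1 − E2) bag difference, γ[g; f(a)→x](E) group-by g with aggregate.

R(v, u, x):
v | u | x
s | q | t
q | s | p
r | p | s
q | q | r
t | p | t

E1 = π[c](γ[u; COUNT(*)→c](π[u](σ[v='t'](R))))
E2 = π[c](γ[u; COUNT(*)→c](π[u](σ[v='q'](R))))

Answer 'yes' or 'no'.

E1 subexpression sizes:
  R → 5
  σ[v='t'](R) → 1
  π[u](σ[v='t'](R)) → 1
  γ[u; COUNT(*)→c](π[u](σ[v='t'](R))) → 1
  π[c](γ[u; COUNT(*)→c](π[u](σ[v='t'](R)))) → 1
E2 subexpression sizes:
  R → 5
  σ[v='q'](R) → 2
  π[u](σ[v='q'](R)) → 2
  γ[u; COUNT(*)→c](π[u](σ[v='q'](R))) → 2
  π[c](γ[u; COUNT(*)→c](π[u](σ[v='q'](R)))) → 2

E1 result:
c
1
E2 result:
c
1
1
Witness: (1,) appears 1× in E1 but 2× in E2.

no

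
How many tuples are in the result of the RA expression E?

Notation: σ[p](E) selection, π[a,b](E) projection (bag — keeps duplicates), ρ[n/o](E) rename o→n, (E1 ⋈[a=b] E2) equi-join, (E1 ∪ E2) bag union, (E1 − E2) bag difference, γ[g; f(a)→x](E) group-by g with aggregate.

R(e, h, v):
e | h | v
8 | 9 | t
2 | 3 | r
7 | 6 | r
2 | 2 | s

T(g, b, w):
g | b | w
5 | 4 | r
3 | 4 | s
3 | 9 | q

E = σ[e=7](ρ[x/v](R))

Subexpression sizes:
  R → 4
  ρ[x/v](R) → 4
  σ[e=7](ρ[x/v](R)) → 1

|E| = 1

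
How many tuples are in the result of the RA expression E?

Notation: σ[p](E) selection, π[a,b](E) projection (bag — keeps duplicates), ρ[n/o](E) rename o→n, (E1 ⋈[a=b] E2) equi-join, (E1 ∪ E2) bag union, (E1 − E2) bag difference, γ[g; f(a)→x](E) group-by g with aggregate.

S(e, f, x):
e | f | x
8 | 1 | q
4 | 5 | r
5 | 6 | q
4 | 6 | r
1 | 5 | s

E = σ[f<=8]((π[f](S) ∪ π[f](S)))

Row counts bottom-up:
  S → 5
  π[f](S) → 5
  S → 5
  π[f](S) → 5
  (π[f](S) ∪ π[f](S)) → 10
  σ[f<=8]((π[f](S) ∪ π[f](S))) → 10

|E| = 10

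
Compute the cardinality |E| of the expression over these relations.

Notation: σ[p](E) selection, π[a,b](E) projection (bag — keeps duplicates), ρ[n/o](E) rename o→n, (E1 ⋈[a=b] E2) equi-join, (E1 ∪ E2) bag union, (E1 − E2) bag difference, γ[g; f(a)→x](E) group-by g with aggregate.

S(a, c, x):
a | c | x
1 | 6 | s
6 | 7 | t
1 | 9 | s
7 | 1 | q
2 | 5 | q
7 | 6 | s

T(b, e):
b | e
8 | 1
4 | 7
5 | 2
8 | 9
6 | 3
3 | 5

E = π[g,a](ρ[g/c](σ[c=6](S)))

Stepwise |·|:
  S → 6
  σ[c=6](S) → 2
  ρ[g/c](σ[c=6](S)) → 2
  π[g,a](ρ[g/c](σ[c=6](S))) → 2

|E| = 2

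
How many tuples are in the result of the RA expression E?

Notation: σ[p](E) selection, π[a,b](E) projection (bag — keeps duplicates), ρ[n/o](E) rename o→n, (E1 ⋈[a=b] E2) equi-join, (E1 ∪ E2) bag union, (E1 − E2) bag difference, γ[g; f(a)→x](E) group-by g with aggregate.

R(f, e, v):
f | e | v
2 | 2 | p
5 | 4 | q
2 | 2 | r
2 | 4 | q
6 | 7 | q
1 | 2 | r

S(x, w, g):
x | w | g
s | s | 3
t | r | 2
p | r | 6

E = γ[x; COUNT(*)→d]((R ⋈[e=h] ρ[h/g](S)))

Subexpression sizes:
  R → 6
  S → 3
  ρ[h/g](S) → 3
  (R ⋈[e=h] ρ[h/g](S)) → 3
  γ[x; COUNT(*)→d]((R ⋈[e=h] ρ[h/g](S))) → 1

|E| = 1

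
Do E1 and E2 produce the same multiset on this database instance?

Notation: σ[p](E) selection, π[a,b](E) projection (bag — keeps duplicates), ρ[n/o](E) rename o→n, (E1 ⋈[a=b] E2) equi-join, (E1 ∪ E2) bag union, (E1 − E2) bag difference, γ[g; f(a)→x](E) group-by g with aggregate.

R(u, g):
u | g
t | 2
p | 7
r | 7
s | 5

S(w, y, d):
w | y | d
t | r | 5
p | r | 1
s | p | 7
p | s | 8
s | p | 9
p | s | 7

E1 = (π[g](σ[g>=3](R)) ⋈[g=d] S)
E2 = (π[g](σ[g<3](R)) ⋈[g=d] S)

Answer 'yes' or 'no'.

E1 subexpression sizes:
  R → 4
  σ[g>=3](R) → 3
  π[g](σ[g>=3](R)) → 3
  S → 6
  (π[g](σ[g>=3](R)) ⋈[g=d] S) → 5
E2 subexpression sizes:
  R → 4
  σ[g<3](R) → 1
  π[g](σ[g<3](R)) → 1
  S → 6
  (π[g](σ[g<3](R)) ⋈[g=d] S) → 0

E1 result:
g | w | y | d
5 | t | r | 5
7 | p | s | 7
7 | p | s | 7
7 | s | p | 7
7 | s | p | 7
E2 result:
g | w | y | d
(0 rows)
Witness: (5, 't', 'r', 5) appears 1× in E1 but 0× in E2.

no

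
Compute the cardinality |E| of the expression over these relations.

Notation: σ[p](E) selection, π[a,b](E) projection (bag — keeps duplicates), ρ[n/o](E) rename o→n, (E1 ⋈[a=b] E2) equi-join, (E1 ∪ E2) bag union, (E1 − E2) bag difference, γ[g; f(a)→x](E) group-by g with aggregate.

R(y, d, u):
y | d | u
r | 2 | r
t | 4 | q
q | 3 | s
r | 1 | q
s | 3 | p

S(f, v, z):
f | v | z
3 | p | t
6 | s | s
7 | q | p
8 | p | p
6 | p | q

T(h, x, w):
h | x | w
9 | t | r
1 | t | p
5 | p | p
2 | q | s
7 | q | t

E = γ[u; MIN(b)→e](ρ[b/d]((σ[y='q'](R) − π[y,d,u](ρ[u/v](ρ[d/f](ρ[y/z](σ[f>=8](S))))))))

Row counts bottom-up:
  R → 5
  σ[y='q'](R) → 1
  S → 5
  σ[f>=8](S) → 1
  ρ[y/z](σ[f>=8](S)) → 1
  ρ[d/f](ρ[y/z](σ[f>=8](S))) → 1
  ρ[u/v](ρ[d/f](ρ[y/z](σ[f>=8](S)))) → 1
  π[y,d,u](ρ[u/v](ρ[d/f](ρ[y/z](σ[f>=8](S))))) → 1
  (σ[y='q'](R) − π[y,d,u](ρ[u/v](ρ[d/f](ρ[y/z](σ[f>=8](S)))))) → 1
  ρ[b/d]((σ[y='q'](R) − π[y,d,u](ρ[u/v](ρ[d/f](ρ[y/z](σ[f>=8](S))))))) → 1
  γ[u; MIN(b)→e](ρ[b/d]((σ[y='q'](R) − π[y,d,u](ρ[u/v](ρ[d/f](ρ[y/z](σ[f>=8](S)))))))) → 1

|E| = 1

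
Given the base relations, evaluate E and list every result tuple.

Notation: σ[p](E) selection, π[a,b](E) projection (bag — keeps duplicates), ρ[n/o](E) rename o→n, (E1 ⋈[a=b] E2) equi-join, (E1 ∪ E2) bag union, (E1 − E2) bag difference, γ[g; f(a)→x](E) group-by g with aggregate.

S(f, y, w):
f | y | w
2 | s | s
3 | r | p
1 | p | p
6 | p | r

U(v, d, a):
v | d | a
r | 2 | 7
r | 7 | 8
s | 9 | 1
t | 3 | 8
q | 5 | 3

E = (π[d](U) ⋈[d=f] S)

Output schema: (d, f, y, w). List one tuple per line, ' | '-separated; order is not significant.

Row counts bottom-up:
  U → 5
  π[d](U) → 5
  S → 4
  (π[d](U) ⋈[d=f] S) → 2

== RESULT ==
d | f | y | w
2 | 2 | s | s
3 | 3 | r | p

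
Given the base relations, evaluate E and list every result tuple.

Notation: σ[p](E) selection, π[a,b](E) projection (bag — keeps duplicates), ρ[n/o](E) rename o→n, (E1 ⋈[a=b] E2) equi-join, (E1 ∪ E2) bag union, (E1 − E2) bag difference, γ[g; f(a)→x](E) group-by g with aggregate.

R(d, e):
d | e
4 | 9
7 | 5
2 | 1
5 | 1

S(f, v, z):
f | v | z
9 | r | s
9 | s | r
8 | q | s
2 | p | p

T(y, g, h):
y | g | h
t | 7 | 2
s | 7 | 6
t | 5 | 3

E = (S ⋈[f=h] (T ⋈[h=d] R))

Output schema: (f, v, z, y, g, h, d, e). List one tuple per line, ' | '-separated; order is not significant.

Row counts bottom-up:
  S → 4
  T → 3
  R → 4
  (T ⋈[h=d] R) → 1
  (S ⋈[f=h] (T ⋈[h=d] R)) → 1

== RESULT ==
f | v | z | y | g | h | d | e
2 | p | p | t | 7 | 2 | 2 | 1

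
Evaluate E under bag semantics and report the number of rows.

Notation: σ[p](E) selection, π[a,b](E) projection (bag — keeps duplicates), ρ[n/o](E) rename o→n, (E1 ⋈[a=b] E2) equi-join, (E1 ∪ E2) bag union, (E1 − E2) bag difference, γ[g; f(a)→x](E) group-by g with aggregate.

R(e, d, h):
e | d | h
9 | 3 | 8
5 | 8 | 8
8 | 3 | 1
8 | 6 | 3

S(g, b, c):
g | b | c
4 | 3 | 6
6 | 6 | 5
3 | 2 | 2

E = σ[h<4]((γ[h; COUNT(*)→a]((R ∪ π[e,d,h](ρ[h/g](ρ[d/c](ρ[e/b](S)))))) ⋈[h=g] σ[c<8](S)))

Subexpression sizes:
  R → 4
  S → 3
  ρ[e/b](S) → 3
  ρ[d/c](ρ[e/b](S)) → 3
  ρ[h/g](ρ[d/c](ρ[e/b](S))) → 3
  π[e,d,h](ρ[h/g](ρ[d/c](ρ[e/b](S)))) → 3
  (R ∪ π[e,d,h](ρ[h/g](ρ[d/c](ρ[e/b](S))))) → 7
  γ[h; COUNT(*)→a]((R ∪ π[e,d,h](ρ[h/g](ρ[d/c](ρ[e/b](S)))))) → 5
  S → 3
  σ[c<8](S) → 3
  (γ[h; COUNT(*)→a]((R ∪ π[e,d,h](ρ[h/g](ρ[d/c](ρ[e/b](S)))))) ⋈[h=g] σ[c<8](S)) → 3
  σ[h<4]((γ[h; COUNT(*)→a]((R ∪ π[e,d,h](ρ[h/g](ρ[d/c](ρ[e/b](S)))))) ⋈[h=g] σ[c<8](S))) → 1

|E| = 1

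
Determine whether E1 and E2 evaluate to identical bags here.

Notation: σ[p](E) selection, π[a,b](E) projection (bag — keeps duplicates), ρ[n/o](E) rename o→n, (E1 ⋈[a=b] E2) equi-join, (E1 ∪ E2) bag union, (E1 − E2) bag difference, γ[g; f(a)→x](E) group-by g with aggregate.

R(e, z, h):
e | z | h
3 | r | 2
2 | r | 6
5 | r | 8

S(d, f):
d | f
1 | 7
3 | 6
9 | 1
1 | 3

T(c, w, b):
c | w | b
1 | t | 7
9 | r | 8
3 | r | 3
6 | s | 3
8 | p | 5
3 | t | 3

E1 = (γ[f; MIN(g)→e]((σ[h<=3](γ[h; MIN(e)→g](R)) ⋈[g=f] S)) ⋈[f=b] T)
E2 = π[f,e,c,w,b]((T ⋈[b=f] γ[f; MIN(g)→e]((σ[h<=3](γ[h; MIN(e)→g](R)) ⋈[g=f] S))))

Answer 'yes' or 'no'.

E1 per-node cardinality:
  R → 3
  γ[h; MIN(e)→g](R) → 3
  σ[h<=3](γ[h; MIN(e)→g](R)) → 1
  S → 4
  (σ[h<=3](γ[h; MIN(e)→g](R)) ⋈[g=f] S) → 1
  γ[f; MIN(g)→e]((σ[h<=3](γ[h; MIN(e)→g](R)) ⋈[g=f] S)) → 1
  T → 6
  (γ[f; MIN(g)→e]((σ[h<=3](γ[h; MIN(e)→g](R)) ⋈[g=f] S)) ⋈[f=b] T) → 3
E2 per-node cardinality:
  T → 6
  R → 3
  γ[h; MIN(e)→g](R) → 3
  σ[h<=3](γ[h; MIN(e)→g](R)) → 1
  S → 4
  (σ[h<=3](γ[h; MIN(e)→g](R)) ⋈[g=f] S) → 1
  γ[f; MIN(g)→e]((σ[h<=3](γ[h; MIN(e)→g](R)) ⋈[g=f] S)) → 1
  (T ⋈[b=f] γ[f; MIN(g)→e]((σ[h<=3](γ[h; MIN(e)→g](R)) ⋈[g=f] S))) → 3
  π[f,e,c,w,b]((T ⋈[b=f] γ[f; MIN(g)→e]((σ[h<=3](γ[h; MIN(e)→g](R)) ⋈[g=f] S)))) → 3

E1 and E2 produce the same multiset:
f | e | c | w | b
3 | 3 | 3 | r | 3
3 | 3 | 3 | t | 3
3 | 3 | 6 | s | 3

yes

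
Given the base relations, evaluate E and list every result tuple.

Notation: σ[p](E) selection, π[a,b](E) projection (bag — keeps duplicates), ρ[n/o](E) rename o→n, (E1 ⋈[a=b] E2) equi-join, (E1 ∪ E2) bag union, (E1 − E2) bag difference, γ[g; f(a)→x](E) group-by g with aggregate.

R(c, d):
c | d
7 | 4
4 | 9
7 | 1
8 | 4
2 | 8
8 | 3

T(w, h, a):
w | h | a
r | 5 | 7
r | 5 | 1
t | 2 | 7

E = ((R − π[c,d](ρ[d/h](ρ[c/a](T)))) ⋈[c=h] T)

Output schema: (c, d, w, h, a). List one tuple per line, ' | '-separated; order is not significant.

Stepwise |·|:
  R → 6
  T → 3
  ρ[c/a](T) → 3
  ρ[d/h](ρ[c/a](T)) → 3
  π[c,d](ρ[d/h](ρ[c/a](T))) → 3
  (R − π[c,d](ρ[d/h](ρ[c/a](T)))) → 6
  T → 3
  ((R − π[c,d](ρ[d/h](ρ[c/a](T)))) ⋈[c=h] T) → 1

== RESULT ==
c | d | w | h | a
2 | 8 | t | 2 | 7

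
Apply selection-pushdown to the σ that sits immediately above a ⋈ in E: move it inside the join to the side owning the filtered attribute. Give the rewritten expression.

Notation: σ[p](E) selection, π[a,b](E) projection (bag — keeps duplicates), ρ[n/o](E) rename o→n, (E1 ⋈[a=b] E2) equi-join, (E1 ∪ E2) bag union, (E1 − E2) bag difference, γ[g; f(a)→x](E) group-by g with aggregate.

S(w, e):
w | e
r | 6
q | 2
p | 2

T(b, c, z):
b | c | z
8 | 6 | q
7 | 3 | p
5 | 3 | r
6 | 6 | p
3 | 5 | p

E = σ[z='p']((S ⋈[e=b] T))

σ filters on z, owned by the right side.
E' = (S ⋈[e=b] σ[z='p'](T))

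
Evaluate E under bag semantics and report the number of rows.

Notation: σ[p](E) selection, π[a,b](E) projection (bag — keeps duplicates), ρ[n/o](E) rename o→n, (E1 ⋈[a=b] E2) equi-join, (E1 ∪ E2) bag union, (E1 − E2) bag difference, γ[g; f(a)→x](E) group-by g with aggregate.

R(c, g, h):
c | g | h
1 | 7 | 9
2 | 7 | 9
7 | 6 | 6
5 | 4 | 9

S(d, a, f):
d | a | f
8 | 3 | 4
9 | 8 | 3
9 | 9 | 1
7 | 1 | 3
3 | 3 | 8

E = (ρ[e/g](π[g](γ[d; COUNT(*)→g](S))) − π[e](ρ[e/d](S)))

Stepwise |·|:
  S → 5
  γ[d; COUNT(*)→g](S) → 4
  π[g](γ[d; COUNT(*)→g](S)) → 4
  ρ[e/g](π[g](γ[d; COUNT(*)→g](S))) → 4
  S → 5
  ρ[e/d](S) → 5
  π[e](ρ[e/d](S)) → 5
  (ρ[e/g](π[g](γ[d; COUNT(*)→g](S))) − π[e](ρ[e/d](S))) → 4

|E| = 4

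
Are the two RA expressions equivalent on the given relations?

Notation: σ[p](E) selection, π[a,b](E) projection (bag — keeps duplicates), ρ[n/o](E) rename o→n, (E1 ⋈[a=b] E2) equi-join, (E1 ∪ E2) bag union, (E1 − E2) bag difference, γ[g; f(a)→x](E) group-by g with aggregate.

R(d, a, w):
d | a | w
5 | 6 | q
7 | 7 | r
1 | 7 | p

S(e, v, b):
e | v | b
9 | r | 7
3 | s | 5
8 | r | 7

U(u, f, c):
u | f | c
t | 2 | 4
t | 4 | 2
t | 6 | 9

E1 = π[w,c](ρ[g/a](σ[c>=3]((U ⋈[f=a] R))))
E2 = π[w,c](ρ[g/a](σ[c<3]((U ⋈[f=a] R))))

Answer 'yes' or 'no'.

E1 per-node cardinality:
  U → 3
  R → 3
  (U ⋈[f=a] R) → 1
  σ[c>=3]((U ⋈[f=a] R)) → 1
  ρ[g/a](σ[c>=3]((U ⋈[f=a] R))) → 1
  π[w,c](ρ[g/a](σ[c>=3]((U ⋈[f=a] R)))) → 1
E2 per-node cardinality:
  U → 3
  R → 3
  (U ⋈[f=a] R) → 1
  σ[c<3]((U ⋈[f=a] R)) → 0
  ρ[g/a](σ[c<3]((U ⋈[f=a] R))) → 0
  π[w,c](ρ[g/a](σ[c<3]((U ⋈[f=a] R)))) → 0

E1 result:
w | c
q | 9
E2 result:
w | c
(0 rows)
Witness: ('q', 9) appears 1× in E1 but 0× in E2.

no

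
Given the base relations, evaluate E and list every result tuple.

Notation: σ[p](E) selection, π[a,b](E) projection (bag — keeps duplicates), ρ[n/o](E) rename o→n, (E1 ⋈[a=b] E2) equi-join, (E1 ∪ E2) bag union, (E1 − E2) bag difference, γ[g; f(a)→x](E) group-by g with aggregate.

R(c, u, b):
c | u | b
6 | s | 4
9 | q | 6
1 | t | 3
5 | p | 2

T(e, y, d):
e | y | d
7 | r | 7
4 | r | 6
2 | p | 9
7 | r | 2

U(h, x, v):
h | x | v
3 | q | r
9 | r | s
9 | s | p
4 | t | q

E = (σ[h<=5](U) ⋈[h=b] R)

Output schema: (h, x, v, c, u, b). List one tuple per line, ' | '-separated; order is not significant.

Stepwise |·|:
  U → 4
  σ[h<=5](U) → 2
  R → 4
  (σ[h<=5](U) ⋈[h=b] R) → 2

== RESULT ==
h | x | v | c | u | b
3 | q | r | 1 | t | 3
4 | t | q | 6 | s | 4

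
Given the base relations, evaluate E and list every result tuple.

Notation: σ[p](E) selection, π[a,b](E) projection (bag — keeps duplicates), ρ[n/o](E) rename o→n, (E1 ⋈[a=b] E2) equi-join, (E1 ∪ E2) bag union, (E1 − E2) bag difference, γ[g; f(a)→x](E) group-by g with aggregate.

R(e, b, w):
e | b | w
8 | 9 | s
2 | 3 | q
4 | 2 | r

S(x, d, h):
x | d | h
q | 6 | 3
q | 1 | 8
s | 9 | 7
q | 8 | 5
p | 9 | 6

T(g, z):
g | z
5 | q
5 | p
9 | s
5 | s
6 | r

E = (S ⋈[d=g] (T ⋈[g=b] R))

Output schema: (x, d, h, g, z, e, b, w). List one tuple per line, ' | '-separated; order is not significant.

Stepwise |·|:
  S → 5
  T → 5
  R → 3
  (T ⋈[g=b] R) → 1
  (S ⋈[d=g] (T ⋈[g=b] R)) → 2

== RESULT ==
x | d | h | g | z | e | b | w
p | 9 | 6 | 9 | s | 8 | 9 | s
s | 9 | 7 | 9 | s | 8 | 9 | s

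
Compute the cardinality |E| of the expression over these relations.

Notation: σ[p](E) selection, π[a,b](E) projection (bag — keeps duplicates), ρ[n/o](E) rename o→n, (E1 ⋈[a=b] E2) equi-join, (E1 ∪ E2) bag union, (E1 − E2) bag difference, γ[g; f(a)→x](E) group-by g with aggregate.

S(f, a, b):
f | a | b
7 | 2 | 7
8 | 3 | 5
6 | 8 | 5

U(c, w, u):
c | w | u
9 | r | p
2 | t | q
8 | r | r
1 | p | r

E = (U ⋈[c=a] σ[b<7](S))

Stepwise |·|:
  U → 4
  S → 3
  σ[b<7](S) → 2
  (U ⋈[c=a] σ[b<7](S)) → 1

|E| = 1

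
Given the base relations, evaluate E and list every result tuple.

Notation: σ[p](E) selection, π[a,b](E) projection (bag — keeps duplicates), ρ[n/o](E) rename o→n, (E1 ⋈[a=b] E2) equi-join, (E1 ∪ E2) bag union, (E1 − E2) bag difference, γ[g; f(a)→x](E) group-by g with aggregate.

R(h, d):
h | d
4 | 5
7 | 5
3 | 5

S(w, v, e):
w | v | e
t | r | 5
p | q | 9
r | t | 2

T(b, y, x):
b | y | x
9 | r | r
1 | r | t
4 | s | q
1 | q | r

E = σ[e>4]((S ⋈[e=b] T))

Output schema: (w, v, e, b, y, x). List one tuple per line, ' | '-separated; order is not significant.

Row counts bottom-up:
  S → 3
  T → 4
  (S ⋈[e=b] T) → 1
  σ[e>4]((S ⋈[e=b] T)) → 1

== RESULT ==
w | v | e | b | y | x
p | q | 9 | 9 | r | r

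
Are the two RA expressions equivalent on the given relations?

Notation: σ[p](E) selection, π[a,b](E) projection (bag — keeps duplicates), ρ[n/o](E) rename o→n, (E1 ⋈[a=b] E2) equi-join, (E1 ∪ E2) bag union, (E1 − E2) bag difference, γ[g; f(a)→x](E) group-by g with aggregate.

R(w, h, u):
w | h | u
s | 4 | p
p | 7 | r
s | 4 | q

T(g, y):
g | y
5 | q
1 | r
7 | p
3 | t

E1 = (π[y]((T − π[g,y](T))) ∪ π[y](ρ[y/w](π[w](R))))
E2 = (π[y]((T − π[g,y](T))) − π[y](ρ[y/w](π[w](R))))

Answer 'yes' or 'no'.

E1 stepwise |·|:
  T → 4
  T → 4
  π[g,y](T) → 4
  (T − π[g,y](T)) → 0
  π[y]((T − π[g,y](T))) → 0
  R → 3
  π[w](R) → 3
  ρ[y/w](π[w](R)) → 3
  π[y](ρ[y/w](π[w](R))) → 3
  (π[y]((T − π[g,y](T))) ∪ π[y](ρ[y/w](π[w](R)))) → 3
E2 stepwise |·|:
  T → 4
  T → 4
  π[g,y](T) → 4
  (T − π[g,y](T)) → 0
  π[y]((T − π[g,y](T))) → 0
  R → 3
  π[w](R) → 3
  ρ[y/w](π[w](R)) → 3
  π[y](ρ[y/w](π[w](R))) → 3
  (π[y]((T − π[g,y](T))) − π[y](ρ[y/w](π[w](R)))) → 0

E1 result:
y
p
s
s
E2 result:
y
(0 rows)
Witness: ('p',) appears 1× in E1 but 0× in E2.

no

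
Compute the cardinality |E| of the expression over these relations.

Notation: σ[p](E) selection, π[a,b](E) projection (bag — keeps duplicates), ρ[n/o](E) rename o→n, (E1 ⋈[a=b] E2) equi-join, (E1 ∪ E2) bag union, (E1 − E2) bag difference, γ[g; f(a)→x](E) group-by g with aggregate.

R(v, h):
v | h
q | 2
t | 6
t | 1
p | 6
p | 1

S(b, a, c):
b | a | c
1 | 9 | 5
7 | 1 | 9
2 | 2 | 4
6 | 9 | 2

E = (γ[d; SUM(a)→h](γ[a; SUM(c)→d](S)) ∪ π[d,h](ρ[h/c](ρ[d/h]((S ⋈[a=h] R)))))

Stepwise |·|:
  S → 4
  γ[a; SUM(c)→d](S) → 3
  γ[d; SUM(a)→h](γ[a; SUM(c)→d](S)) → 3
  S → 4
  R → 5
  (S ⋈[a=h] R) → 3
  ρ[d/h]((S ⋈[a=h] R)) → 3
  ρ[h/c](ρ[d/h]((S ⋈[a=h] R))) → 3
  π[d,h](ρ[h/c](ρ[d/h]((S ⋈[a=h] R)))) → 3
  (γ[d; SUM(a)→h](γ[a; SUM(c)→d](S)) ∪ π[d,h](ρ[h/c](ρ[d/h]((S ⋈[a=h] R))))) → 6

|E| = 6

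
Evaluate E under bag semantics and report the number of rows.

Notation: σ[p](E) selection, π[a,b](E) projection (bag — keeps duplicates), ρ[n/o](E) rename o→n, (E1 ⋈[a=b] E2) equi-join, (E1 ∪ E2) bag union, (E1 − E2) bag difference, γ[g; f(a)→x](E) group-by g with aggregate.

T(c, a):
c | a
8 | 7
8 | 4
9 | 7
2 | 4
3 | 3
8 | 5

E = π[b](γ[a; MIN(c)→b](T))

Subexpression sizes:
  T → 6
  γ[a; MIN(c)→b](T) → 4
  π[b](γ[a; MIN(c)→b](T)) → 4

|E| = 4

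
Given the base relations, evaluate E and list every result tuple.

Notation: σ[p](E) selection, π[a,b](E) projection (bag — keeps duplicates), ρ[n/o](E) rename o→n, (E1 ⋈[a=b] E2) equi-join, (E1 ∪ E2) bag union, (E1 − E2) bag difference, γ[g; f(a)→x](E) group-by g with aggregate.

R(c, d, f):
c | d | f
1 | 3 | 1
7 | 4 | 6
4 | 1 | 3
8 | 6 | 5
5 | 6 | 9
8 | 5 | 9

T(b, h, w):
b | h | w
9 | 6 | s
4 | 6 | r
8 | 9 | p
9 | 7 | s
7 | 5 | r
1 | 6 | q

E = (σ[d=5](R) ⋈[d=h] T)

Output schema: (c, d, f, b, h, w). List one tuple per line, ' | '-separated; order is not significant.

Subexpression sizes:
  R → 6
  σ[d=5](R) → 1
  T → 6
  (σ[d=5](R) ⋈[d=h] T) → 1

== RESULT ==
c | d | f | b | h | w
8 | 5 | 9 | 7 | 5 | r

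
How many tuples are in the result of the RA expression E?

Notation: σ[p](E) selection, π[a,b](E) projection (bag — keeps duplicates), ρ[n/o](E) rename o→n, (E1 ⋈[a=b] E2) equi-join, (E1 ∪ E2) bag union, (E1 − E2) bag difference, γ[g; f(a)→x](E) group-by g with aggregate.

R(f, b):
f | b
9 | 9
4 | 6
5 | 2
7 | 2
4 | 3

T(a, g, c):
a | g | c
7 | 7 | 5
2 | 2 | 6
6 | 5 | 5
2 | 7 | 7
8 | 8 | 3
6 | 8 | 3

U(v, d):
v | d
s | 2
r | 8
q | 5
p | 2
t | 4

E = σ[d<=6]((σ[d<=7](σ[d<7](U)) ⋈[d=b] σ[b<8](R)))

Subexpression sizes:
  U → 5
  σ[d<7](U) → 4
  σ[d<=7](σ[d<7](U)) → 4
  R → 5
  σ[b<8](R) → 4
  (σ[d<=7](σ[d<7](U)) ⋈[d=b] σ[b<8](R)) → 4
  σ[d<=6]((σ[d<=7](σ[d<7](U)) ⋈[d=b] σ[b<8](R))) → 4

|E| = 4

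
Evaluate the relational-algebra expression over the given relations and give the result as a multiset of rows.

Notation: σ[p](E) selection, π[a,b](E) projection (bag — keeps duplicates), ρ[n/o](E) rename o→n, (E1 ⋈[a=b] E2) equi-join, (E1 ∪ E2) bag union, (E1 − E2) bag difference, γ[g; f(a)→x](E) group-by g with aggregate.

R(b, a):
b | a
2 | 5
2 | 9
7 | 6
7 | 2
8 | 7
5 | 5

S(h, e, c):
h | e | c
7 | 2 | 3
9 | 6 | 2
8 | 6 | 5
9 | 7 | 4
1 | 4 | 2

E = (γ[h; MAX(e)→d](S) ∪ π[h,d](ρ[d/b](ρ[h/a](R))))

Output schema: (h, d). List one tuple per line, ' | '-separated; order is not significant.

Stepwise |·|:
  S → 5
  γ[h; MAX(e)→d](S) → 4
  R → 6
  ρ[h/a](R) → 6
  ρ[d/b](ρ[h/a](R)) → 6
  π[h,d](ρ[d/b](ρ[h/a](R))) → 6
  (γ[h; MAX(e)→d](S) ∪ π[h,d](ρ[d/b](ρ[h/a](R)))) → 10

== RESULT ==
h | d
1 | 4
2 | 7
5 | 2
5 | 5
6 | 7
7 | 2
7 | 8
8 | 6
9 | 2
9 | 7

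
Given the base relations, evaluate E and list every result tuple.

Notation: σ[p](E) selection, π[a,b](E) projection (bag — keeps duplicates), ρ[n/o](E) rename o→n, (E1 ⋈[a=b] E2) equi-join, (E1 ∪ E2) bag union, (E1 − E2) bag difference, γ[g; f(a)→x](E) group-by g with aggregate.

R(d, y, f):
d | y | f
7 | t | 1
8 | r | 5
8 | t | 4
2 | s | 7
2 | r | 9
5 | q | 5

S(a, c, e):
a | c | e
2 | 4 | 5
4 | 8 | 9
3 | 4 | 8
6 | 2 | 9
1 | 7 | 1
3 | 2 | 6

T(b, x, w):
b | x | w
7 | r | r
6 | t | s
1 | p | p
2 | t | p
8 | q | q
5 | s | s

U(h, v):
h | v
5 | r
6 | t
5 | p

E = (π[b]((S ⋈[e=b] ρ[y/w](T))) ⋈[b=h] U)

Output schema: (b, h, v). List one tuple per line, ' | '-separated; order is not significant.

Stepwise |·|:
  S → 6
  T → 6
  ρ[y/w](T) → 6
  (S ⋈[e=b] ρ[y/w](T)) → 4
  π[b]((S ⋈[e=b] ρ[y/w](T))) → 4
  U → 3
  (π[b]((S ⋈[e=b] ρ[y/w](T))) ⋈[b=h] U) → 3

== RESULT ==
b | h | v
5 | 5 | p
5 | 5 | r
6 | 6 | t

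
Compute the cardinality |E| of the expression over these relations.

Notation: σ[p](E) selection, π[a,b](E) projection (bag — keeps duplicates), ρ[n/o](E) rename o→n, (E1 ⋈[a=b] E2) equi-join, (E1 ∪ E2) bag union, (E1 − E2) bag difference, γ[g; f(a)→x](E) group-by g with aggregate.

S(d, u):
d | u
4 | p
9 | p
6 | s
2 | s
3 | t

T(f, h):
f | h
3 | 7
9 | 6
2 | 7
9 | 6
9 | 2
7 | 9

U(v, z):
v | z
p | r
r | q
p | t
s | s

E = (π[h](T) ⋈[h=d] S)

Row counts bottom-up:
  T → 6
  π[h](T) → 6
  S → 5
  (π[h](T) ⋈[h=d] S) → 4

|E| = 4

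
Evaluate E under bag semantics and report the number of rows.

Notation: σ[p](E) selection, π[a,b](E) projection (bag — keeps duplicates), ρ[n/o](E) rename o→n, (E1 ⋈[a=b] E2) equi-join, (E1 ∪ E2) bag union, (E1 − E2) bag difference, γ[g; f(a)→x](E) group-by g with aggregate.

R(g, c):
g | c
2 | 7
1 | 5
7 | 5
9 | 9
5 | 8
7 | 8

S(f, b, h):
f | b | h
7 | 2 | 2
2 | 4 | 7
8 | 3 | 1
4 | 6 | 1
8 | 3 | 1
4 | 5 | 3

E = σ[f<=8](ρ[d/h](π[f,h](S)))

Stepwise |·|:
  S → 6
  π[f,h](S) → 6
  ρ[d/h](π[f,h](S)) → 6
  σ[f<=8](ρ[d/h](π[f,h](S))) → 6

|E| = 6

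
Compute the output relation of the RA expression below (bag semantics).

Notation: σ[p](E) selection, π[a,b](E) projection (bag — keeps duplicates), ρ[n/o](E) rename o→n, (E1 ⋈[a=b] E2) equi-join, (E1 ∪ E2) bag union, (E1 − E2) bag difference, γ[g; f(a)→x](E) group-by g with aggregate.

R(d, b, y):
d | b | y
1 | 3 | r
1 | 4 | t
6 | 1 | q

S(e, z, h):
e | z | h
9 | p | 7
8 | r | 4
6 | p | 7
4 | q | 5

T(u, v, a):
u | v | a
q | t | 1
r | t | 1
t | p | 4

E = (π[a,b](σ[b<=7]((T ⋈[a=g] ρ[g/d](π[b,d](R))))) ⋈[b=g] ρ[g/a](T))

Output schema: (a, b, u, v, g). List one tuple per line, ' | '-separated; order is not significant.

Subexpression sizes:
  T → 3
  R → 3
  π[b,d](R) → 3
  ρ[g/d](π[b,d](R)) → 3
  (T ⋈[a=g] ρ[g/d](π[b,d](R))) → 4
  σ[b<=7]((T ⋈[a=g] ρ[g/d](π[b,d](R)))) → 4
  π[a,b](σ[b<=7]((T ⋈[a=g] ρ[g/d](π[b,d](R))))) → 4
  T → 3
  ρ[g/a](T) → 3
  (π[a,b](σ[b<=7]((T ⋈[a=g] ρ[g/d](π[b,d](R))))) ⋈[b=g] ρ[g/a](T)) → 2

== RESULT ==
a | b | u | v | g
1 | 4 | t | p | 4
1 | 4 | t | p | 4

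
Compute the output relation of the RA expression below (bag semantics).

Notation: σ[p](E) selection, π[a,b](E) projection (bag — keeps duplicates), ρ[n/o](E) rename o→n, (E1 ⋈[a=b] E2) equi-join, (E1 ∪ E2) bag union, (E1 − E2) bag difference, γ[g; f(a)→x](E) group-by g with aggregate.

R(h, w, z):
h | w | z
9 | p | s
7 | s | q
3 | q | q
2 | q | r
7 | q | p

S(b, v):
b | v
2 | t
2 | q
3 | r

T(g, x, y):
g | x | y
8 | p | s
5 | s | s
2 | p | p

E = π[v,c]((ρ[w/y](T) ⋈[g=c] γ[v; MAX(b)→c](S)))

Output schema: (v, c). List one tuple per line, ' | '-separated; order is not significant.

Stepwise |·|:
  T → 3
  ρ[w/y](T) → 3
  S → 3
  γ[v; MAX(b)→c](S) → 3
  (ρ[w/y](T) ⋈[g=c] γ[v; MAX(b)→c](S)) → 2
  π[v,c]((ρ[w/y](T) ⋈[g=c] γ[v; MAX(b)→c](S))) → 2

== RESULT ==
v | c
q | 2
t | 2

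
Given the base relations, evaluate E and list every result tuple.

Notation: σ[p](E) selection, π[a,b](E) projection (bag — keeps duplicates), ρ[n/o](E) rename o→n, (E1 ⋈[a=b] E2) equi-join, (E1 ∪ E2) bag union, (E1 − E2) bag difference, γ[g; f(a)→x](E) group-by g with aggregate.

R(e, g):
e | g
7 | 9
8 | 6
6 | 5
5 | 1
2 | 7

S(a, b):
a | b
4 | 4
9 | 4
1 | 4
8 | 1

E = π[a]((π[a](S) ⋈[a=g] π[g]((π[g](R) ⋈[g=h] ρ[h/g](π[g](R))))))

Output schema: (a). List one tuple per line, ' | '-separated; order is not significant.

Row counts bottom-up:
  S → 4
  π[a](S) → 4
  R → 5
  π[g](R) → 5
  R → 5
  π[g](R) → 5
  ρ[h/g](π[g](R)) → 5
  (π[g](R) ⋈[g=h] ρ[h/g](π[g](R))) → 5
  π[g]((π[g](R) ⋈[g=h] ρ[h/g](π[g](R)))) → 5
  (π[a](S) ⋈[a=g] π[g]((π[g](R) ⋈[g=h] ρ[h/g](π[g](R))))) → 2
  π[a]((π[a](S) ⋈[a=g] π[g]((π[g](R) ⋈[g=h] ρ[h/g](π[g](R)))))) → 2

== RESULT ==
a
1
9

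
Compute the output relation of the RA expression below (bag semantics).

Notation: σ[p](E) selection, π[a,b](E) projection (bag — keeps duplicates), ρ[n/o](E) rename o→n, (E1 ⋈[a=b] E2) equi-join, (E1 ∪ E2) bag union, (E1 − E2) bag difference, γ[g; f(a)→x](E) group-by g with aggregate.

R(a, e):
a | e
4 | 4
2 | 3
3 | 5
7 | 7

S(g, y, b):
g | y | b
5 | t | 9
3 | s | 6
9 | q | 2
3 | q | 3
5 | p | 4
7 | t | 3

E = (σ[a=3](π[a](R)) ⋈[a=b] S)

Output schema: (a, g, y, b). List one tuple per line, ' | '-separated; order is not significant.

Row counts bottom-up:
  R → 4
  π[a](R) → 4
  σ[a=3](π[a](R)) → 1
  S → 6
  (σ[a=3](π[a](R)) ⋈[a=b] S) → 2

== RESULT ==
a | g | y | b
3 | 3 | q | 3
3 | 7 | t | 3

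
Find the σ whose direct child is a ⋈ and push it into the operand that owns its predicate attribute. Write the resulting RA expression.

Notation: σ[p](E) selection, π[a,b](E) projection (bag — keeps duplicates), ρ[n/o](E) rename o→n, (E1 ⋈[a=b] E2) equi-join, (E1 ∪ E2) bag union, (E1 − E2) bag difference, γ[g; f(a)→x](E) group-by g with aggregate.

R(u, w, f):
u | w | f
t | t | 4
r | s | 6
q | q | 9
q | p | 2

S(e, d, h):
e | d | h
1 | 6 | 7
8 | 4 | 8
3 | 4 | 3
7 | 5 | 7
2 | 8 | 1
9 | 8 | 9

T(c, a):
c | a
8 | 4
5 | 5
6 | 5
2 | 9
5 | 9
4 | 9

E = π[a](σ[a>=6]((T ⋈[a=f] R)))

σ filters on a, owned by the left side.
E' = π[a]((σ[a>=6](T) ⋈[a=f] R))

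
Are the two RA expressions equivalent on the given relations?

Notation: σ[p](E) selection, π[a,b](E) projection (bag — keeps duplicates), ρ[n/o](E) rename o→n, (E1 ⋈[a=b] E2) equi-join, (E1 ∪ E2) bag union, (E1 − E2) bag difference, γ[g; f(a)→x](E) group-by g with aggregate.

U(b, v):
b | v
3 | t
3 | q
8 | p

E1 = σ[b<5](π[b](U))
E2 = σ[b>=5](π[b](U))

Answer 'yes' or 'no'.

E1 stepwise |·|:
  U → 3
  π[b](U) → 3
  σ[b<5](π[b](U)) → 2
E2 stepwise |·|:
  U → 3
  π[b](U) → 3
  σ[b>=5](π[b](U)) → 1

E1 result:
b
3
3
E2 result:
b
8
Witness: (8,) appears 0× in E1 but 1× in E2.

no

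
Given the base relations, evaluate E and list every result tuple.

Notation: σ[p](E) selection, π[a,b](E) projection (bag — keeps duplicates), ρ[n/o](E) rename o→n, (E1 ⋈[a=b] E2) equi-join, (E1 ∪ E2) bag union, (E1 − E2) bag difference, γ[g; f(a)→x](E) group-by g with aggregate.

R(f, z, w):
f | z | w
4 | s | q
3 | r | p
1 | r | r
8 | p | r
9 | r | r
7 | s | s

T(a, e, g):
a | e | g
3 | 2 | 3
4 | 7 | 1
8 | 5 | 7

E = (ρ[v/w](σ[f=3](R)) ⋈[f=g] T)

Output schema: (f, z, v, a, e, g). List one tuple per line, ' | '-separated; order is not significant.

Row counts bottom-up:
  R → 6
  σ[f=3](R) → 1
  ρ[v/w](σ[f=3](R)) → 1
  T → 3
  (ρ[v/w](σ[f=3](R)) ⋈[f=g] T) → 1

== RESULT ==
f | z | v | a | e | g
3 | r | p | 3 | 2 | 3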